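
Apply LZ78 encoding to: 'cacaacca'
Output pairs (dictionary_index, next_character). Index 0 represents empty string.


LZ78 encoding steps:
Dictionary: {0: ''}
Step 1: w='' (idx 0), next='c' -> output (0, 'c'), add 'c' as idx 1
Step 2: w='' (idx 0), next='a' -> output (0, 'a'), add 'a' as idx 2
Step 3: w='c' (idx 1), next='a' -> output (1, 'a'), add 'ca' as idx 3
Step 4: w='a' (idx 2), next='c' -> output (2, 'c'), add 'ac' as idx 4
Step 5: w='ca' (idx 3), end of input -> output (3, '')


Encoded: [(0, 'c'), (0, 'a'), (1, 'a'), (2, 'c'), (3, '')]


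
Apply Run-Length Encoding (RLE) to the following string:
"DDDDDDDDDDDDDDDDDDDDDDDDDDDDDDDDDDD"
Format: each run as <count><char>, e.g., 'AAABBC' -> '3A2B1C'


Scanning runs left to right:
  i=0: run of 'D' x 35 -> '35D'

RLE = 35D


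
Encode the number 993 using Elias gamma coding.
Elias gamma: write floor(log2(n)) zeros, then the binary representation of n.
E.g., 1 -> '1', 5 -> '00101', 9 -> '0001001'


num_bits = floor(log2(993)) + 1 = 10
leading_zeros = num_bits - 1 = 9
binary(993) = 1111100001

Elias gamma(993) = '000000000' + '1111100001' = 0000000001111100001 (19 bits)


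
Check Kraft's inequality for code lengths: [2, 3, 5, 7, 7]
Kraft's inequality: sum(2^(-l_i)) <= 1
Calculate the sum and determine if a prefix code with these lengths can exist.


Sum = 2^(-2) + 2^(-3) + 2^(-5) + 2^(-7) + 2^(-7)
    = 0.25 + 0.125 + 0.03125 + 0.0078125 + 0.0078125
    = 54/128 = 0.421875
Since 0.421875 <= 1, Kraft's inequality IS satisfied.
A prefix code with these lengths CAN exist.

Kraft sum = 0.421875. Satisfied.


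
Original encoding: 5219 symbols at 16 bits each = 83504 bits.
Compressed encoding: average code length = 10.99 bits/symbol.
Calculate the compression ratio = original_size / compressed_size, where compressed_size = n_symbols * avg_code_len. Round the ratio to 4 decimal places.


original_size = n_symbols * orig_bits = 5219 * 16 = 83504 bits
compressed_size = n_symbols * avg_code_len = 5219 * 10.99 = 57356.81 bits
ratio = original_size / compressed_size = 83504 / 57356.81 = 1.4559

Compression ratio = 1.4559


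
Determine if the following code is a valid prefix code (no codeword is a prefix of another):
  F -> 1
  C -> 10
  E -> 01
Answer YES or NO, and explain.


Checking each pair (does one codeword prefix another?):
  F='1' vs C='10': prefix -- VIOLATION

NO -- this is NOT a valid prefix code. F (1) is a prefix of C (10).


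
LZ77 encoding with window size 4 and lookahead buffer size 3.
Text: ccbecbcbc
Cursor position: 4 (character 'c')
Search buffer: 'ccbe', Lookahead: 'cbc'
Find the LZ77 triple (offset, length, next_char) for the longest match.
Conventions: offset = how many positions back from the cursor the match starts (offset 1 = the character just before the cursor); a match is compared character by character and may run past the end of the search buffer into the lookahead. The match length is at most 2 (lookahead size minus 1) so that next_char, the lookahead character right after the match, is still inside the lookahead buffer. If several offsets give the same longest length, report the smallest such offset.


Try each offset into the search buffer:
  offset=1 (pos 3, char 'e'): match length 0
  offset=2 (pos 2, char 'b'): match length 0
  offset=3 (pos 1, char 'c'): match length 2
  offset=4 (pos 0, char 'c'): match length 1
Longest match has length 2 at offset 3.
next_char = character at position 4 + 2 = 6 -> 'c'

Best match: offset=3, length=2 (matching 'cb' starting at position 1)
LZ77 triple: (3, 2, 'c')


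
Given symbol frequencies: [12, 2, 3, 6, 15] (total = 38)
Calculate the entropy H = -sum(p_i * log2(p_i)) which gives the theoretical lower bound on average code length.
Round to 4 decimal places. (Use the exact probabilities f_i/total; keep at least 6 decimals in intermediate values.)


Per-symbol terms -p_i * log2(p_i) with p_i = f_i/38:
  p = 12/38 = 0.315789: log2(p) = -1.662965, -p*log2(p) = 0.525147
  p = 2/38 = 0.052632: log2(p) = -4.247928, -p*log2(p) = 0.223575
  p = 3/38 = 0.078947: log2(p) = -3.662965, -p*log2(p) = 0.289181
  p = 6/38 = 0.157895: log2(p) = -2.662965, -p*log2(p) = 0.420468
  p = 15/38 = 0.394737: log2(p) = -1.341037, -p*log2(p) = 0.529357
H = 0.525147 + 0.223575 + 0.289181 + 0.420468 + 0.529357 = 1.987728

H = 1.9877 bits/symbol


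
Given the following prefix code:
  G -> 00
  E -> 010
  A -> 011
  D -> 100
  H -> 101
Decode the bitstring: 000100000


Decoding step by step:
Bits 00 -> G
Bits 010 -> E
Bits 00 -> G
Bits 00 -> G


Decoded message: GEGG


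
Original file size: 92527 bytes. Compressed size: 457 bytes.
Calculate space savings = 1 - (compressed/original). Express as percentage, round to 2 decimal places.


ratio = compressed/original = 457/92527 = 0.004939
savings = 1 - ratio = 1 - 0.004939 = 0.995061
as a percentage: 0.995061 * 100 = 99.51%

Space savings = 1 - 457/92527 = 99.51%


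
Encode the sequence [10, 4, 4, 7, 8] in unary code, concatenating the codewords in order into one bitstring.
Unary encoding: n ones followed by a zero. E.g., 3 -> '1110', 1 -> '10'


Encode each number as n ones followed by a terminating 0:
  10 -> 11111111110 (11 bits)
  4 -> 11110 (5 bits)
  4 -> 11110 (5 bits)
  7 -> 11111110 (8 bits)
  8 -> 111111110 (9 bits)
Total length = 11 + 5 + 5 + 8 + 9 = 38 bits.

Unary([10, 4, 4, 7, 8]) = 11111111110111101111011111110111111110 (38 bits)


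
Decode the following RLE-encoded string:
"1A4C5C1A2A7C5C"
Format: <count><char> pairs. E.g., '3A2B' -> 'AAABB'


Expanding each <count><char> pair:
  1A -> 'A'
  4C -> 'CCCC'
  5C -> 'CCCCC'
  1A -> 'A'
  2A -> 'AA'
  7C -> 'CCCCCCC'
  5C -> 'CCCCC'

Decoded = ACCCCCCCCCAAACCCCCCCCCCCC


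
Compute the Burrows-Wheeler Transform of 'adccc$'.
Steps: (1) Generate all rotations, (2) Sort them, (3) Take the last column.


Rotations (sorted):
  0: $adccc -> last char: c
  1: adccc$ -> last char: $
  2: c$adcc -> last char: c
  3: cc$adc -> last char: c
  4: ccc$ad -> last char: d
  5: dccc$a -> last char: a


BWT = c$ccda


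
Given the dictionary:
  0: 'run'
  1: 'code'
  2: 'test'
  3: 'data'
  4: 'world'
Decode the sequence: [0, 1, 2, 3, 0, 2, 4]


Look up each index in the dictionary:
  0 -> 'run'
  1 -> 'code'
  2 -> 'test'
  3 -> 'data'
  0 -> 'run'
  2 -> 'test'
  4 -> 'world'

Decoded: "run code test data run test world"


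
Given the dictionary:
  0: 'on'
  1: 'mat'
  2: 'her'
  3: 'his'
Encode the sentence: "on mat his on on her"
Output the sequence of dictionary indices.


Look up each word in the dictionary:
  'on' -> 0
  'mat' -> 1
  'his' -> 3
  'on' -> 0
  'on' -> 0
  'her' -> 2

Encoded: [0, 1, 3, 0, 0, 2]


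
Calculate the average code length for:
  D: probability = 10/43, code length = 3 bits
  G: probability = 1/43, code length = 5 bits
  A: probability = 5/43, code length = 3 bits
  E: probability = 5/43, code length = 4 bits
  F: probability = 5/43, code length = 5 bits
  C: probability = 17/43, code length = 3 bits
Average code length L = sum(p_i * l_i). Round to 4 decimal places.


Weighted contributions p_i * l_i:
  D: (10/43) * 3 = 30/43
  G: (1/43) * 5 = 5/43
  A: (5/43) * 3 = 15/43
  E: (5/43) * 4 = 20/43
  F: (5/43) * 5 = 25/43
  C: (17/43) * 3 = 51/43
Sum = (30 + 5 + 15 + 20 + 25 + 51)/43 = 146/43

L = 146/43 = 3.3953 bits/symbol


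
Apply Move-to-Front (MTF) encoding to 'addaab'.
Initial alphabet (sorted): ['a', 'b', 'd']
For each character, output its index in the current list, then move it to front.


MTF encoding:
'a': index 0 in ['a', 'b', 'd'] -> ['a', 'b', 'd']
'd': index 2 in ['a', 'b', 'd'] -> ['d', 'a', 'b']
'd': index 0 in ['d', 'a', 'b'] -> ['d', 'a', 'b']
'a': index 1 in ['d', 'a', 'b'] -> ['a', 'd', 'b']
'a': index 0 in ['a', 'd', 'b'] -> ['a', 'd', 'b']
'b': index 2 in ['a', 'd', 'b'] -> ['b', 'a', 'd']


Output: [0, 2, 0, 1, 0, 2]


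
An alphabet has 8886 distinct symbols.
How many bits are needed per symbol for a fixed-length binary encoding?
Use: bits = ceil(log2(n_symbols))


log2(8886) = 13.1173
Bracket: 2^13 = 8192 < 8886 <= 2^14 = 16384
So ceil(log2(8886)) = 14

bits = ceil(log2(8886)) = ceil(13.1173) = 14 bits


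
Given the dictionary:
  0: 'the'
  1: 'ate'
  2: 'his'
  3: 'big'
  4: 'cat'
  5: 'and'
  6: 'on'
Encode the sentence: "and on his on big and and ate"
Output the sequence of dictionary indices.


Look up each word in the dictionary:
  'and' -> 5
  'on' -> 6
  'his' -> 2
  'on' -> 6
  'big' -> 3
  'and' -> 5
  'and' -> 5
  'ate' -> 1

Encoded: [5, 6, 2, 6, 3, 5, 5, 1]


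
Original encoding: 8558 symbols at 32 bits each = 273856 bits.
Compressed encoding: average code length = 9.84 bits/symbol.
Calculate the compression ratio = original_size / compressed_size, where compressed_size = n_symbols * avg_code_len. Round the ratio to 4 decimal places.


original_size = n_symbols * orig_bits = 8558 * 32 = 273856 bits
compressed_size = n_symbols * avg_code_len = 8558 * 9.84 = 84210.72 bits
ratio = original_size / compressed_size = 273856 / 84210.72 = 3.252

Compression ratio = 3.252


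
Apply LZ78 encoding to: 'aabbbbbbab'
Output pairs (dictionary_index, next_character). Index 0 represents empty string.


LZ78 encoding steps:
Dictionary: {0: ''}
Step 1: w='' (idx 0), next='a' -> output (0, 'a'), add 'a' as idx 1
Step 2: w='a' (idx 1), next='b' -> output (1, 'b'), add 'ab' as idx 2
Step 3: w='' (idx 0), next='b' -> output (0, 'b'), add 'b' as idx 3
Step 4: w='b' (idx 3), next='b' -> output (3, 'b'), add 'bb' as idx 4
Step 5: w='bb' (idx 4), next='a' -> output (4, 'a'), add 'bba' as idx 5
Step 6: w='b' (idx 3), end of input -> output (3, '')


Encoded: [(0, 'a'), (1, 'b'), (0, 'b'), (3, 'b'), (4, 'a'), (3, '')]


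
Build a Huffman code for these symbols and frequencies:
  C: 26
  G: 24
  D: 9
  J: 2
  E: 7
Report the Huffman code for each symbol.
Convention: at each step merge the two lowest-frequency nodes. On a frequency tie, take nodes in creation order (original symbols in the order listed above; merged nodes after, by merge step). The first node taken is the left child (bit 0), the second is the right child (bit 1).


Huffman tree construction:
Step 1: Merge J(2) + E(7) = 9
Step 2: Merge D(9) + (J+E)(9) = 18
Step 3: Merge (D+(J+E))(18) + G(24) = 42
Step 4: Merge C(26) + ((D+(J+E))+G)(42) = 68
Read each symbol's code off the tree from the root (left child = 0, right child = 1).

Codes:
  C: 0 (length 1)
  G: 11 (length 2)
  D: 100 (length 3)
  J: 1010 (length 4)
  E: 1011 (length 4)
Average code length: 137/68 = 2.0147 bits/symbol


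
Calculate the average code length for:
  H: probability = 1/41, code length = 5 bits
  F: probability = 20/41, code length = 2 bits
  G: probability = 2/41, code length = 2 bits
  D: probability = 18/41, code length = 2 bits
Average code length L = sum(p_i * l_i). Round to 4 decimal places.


Weighted contributions p_i * l_i:
  H: (1/41) * 5 = 5/41
  F: (20/41) * 2 = 40/41
  G: (2/41) * 2 = 4/41
  D: (18/41) * 2 = 36/41
Sum = (5 + 40 + 4 + 36)/41 = 85/41

L = 85/41 = 2.0732 bits/symbol


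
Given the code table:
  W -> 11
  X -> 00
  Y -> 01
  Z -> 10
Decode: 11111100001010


Decoding:
11 -> W
11 -> W
11 -> W
00 -> X
00 -> X
10 -> Z
10 -> Z


Result: WWWXXZZ


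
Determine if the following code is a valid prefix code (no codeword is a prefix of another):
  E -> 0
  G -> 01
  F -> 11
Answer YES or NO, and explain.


Checking each pair (does one codeword prefix another?):
  E='0' vs G='01': prefix -- VIOLATION

NO -- this is NOT a valid prefix code. E (0) is a prefix of G (01).


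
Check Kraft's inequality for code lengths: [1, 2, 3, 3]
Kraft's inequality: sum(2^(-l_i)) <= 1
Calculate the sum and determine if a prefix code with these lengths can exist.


Sum = 2^(-1) + 2^(-2) + 2^(-3) + 2^(-3)
    = 0.5 + 0.25 + 0.125 + 0.125
    = 8/8 = 1.0
Since 1.0 <= 1, Kraft's inequality IS satisfied.
A prefix code with these lengths CAN exist.

Kraft sum = 1.0. Satisfied.


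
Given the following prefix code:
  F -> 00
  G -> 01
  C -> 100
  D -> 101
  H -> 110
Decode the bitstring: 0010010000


Decoding step by step:
Bits 00 -> F
Bits 100 -> C
Bits 100 -> C
Bits 00 -> F


Decoded message: FCCF


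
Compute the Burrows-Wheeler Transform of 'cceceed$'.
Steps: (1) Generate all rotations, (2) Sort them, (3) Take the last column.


Rotations (sorted):
  0: $cceceed -> last char: d
  1: cceceed$ -> last char: $
  2: ceceed$c -> last char: c
  3: ceed$cce -> last char: e
  4: d$ccecee -> last char: e
  5: eceed$cc -> last char: c
  6: ed$ccece -> last char: e
  7: eed$ccec -> last char: c


BWT = d$ceecec


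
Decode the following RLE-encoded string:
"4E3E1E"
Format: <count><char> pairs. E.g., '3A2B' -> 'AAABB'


Expanding each <count><char> pair:
  4E -> 'EEEE'
  3E -> 'EEE'
  1E -> 'E'

Decoded = EEEEEEEE


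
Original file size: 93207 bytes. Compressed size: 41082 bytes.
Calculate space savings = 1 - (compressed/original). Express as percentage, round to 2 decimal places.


ratio = compressed/original = 41082/93207 = 0.440761
savings = 1 - ratio = 1 - 0.440761 = 0.559239
as a percentage: 0.559239 * 100 = 55.92%

Space savings = 1 - 41082/93207 = 55.92%


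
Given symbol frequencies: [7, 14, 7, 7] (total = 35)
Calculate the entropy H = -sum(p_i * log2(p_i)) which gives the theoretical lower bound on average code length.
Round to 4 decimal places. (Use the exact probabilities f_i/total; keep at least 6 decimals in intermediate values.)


Per-symbol terms -p_i * log2(p_i) with p_i = f_i/35:
  p = 7/35 = 0.200000: log2(p) = -2.321928, -p*log2(p) = 0.464386
  p = 14/35 = 0.400000: log2(p) = -1.321928, -p*log2(p) = 0.528771
  p = 7/35 = 0.200000: log2(p) = -2.321928, -p*log2(p) = 0.464386
  p = 7/35 = 0.200000: log2(p) = -2.321928, -p*log2(p) = 0.464386
H = 0.464386 + 0.528771 + 0.464386 + 0.464386 = 1.921929

H = 1.9219 bits/symbol


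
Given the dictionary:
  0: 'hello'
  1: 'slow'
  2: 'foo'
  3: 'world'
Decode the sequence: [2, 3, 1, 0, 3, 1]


Look up each index in the dictionary:
  2 -> 'foo'
  3 -> 'world'
  1 -> 'slow'
  0 -> 'hello'
  3 -> 'world'
  1 -> 'slow'

Decoded: "foo world slow hello world slow"


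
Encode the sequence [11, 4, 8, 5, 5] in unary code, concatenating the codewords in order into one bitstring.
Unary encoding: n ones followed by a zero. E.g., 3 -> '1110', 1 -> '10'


Encode each number as n ones followed by a terminating 0:
  11 -> 111111111110 (12 bits)
  4 -> 11110 (5 bits)
  8 -> 111111110 (9 bits)
  5 -> 111110 (6 bits)
  5 -> 111110 (6 bits)
Total length = 12 + 5 + 9 + 6 + 6 = 38 bits.

Unary([11, 4, 8, 5, 5]) = 11111111111011110111111110111110111110 (38 bits)


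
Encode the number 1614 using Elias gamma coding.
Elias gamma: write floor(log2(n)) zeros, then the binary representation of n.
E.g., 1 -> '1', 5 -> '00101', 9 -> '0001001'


num_bits = floor(log2(1614)) + 1 = 11
leading_zeros = num_bits - 1 = 10
binary(1614) = 11001001110

Elias gamma(1614) = '0000000000' + '11001001110' = 000000000011001001110 (21 bits)


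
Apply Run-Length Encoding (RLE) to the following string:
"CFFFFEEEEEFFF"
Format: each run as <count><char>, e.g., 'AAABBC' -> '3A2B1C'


Scanning runs left to right:
  i=0: run of 'C' x 1 -> '1C'
  i=1: run of 'F' x 4 -> '4F'
  i=5: run of 'E' x 5 -> '5E'
  i=10: run of 'F' x 3 -> '3F'

RLE = 1C4F5E3F


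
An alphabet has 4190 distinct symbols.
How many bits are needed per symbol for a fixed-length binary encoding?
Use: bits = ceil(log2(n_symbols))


log2(4190) = 12.0327
Bracket: 2^12 = 4096 < 4190 <= 2^13 = 8192
So ceil(log2(4190)) = 13

bits = ceil(log2(4190)) = ceil(12.0327) = 13 bits


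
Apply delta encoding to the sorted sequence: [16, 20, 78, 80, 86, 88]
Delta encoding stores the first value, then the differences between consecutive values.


First value: 16
Deltas:
  20 - 16 = 4
  78 - 20 = 58
  80 - 78 = 2
  86 - 80 = 6
  88 - 86 = 2


Delta encoded: [16, 4, 58, 2, 6, 2]


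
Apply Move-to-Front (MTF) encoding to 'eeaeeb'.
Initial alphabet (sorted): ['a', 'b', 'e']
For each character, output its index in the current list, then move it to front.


MTF encoding:
'e': index 2 in ['a', 'b', 'e'] -> ['e', 'a', 'b']
'e': index 0 in ['e', 'a', 'b'] -> ['e', 'a', 'b']
'a': index 1 in ['e', 'a', 'b'] -> ['a', 'e', 'b']
'e': index 1 in ['a', 'e', 'b'] -> ['e', 'a', 'b']
'e': index 0 in ['e', 'a', 'b'] -> ['e', 'a', 'b']
'b': index 2 in ['e', 'a', 'b'] -> ['b', 'e', 'a']


Output: [2, 0, 1, 1, 0, 2]


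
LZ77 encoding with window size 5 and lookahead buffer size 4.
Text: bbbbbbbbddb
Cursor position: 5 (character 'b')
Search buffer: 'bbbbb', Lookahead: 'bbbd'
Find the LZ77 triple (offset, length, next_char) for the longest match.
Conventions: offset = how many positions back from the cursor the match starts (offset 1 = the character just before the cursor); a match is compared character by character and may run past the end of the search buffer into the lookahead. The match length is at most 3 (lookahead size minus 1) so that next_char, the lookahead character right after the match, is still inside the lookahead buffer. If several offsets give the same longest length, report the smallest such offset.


Try each offset into the search buffer:
  offset=1 (pos 4, char 'b'): match length 3
  offset=2 (pos 3, char 'b'): match length 3
  offset=3 (pos 2, char 'b'): match length 3
  offset=4 (pos 1, char 'b'): match length 3
  offset=5 (pos 0, char 'b'): match length 3
Longest match has length 3, found at offsets 1, 2, 3, 4, 5; take the smallest, offset 1.
next_char = character at position 5 + 3 = 8 -> 'd'

Best match: offset=1, length=3 (matching 'bbb' starting at position 4)
LZ77 triple: (1, 3, 'd')


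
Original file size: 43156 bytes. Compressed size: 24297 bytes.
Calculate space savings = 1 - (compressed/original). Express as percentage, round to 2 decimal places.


ratio = compressed/original = 24297/43156 = 0.563004
savings = 1 - ratio = 1 - 0.563004 = 0.436996
as a percentage: 0.436996 * 100 = 43.7%

Space savings = 1 - 24297/43156 = 43.7%


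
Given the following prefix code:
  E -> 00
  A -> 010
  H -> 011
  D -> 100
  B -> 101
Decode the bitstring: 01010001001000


Decoding step by step:
Bits 010 -> A
Bits 100 -> D
Bits 010 -> A
Bits 010 -> A
Bits 00 -> E


Decoded message: ADAAE


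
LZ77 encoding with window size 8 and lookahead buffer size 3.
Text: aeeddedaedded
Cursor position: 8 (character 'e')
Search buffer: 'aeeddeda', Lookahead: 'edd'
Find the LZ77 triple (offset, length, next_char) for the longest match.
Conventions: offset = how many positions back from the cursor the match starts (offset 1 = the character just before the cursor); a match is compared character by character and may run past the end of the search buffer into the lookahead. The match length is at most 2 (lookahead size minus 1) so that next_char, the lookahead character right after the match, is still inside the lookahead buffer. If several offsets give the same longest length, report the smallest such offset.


Try each offset into the search buffer:
  offset=1 (pos 7, char 'a'): match length 0
  offset=2 (pos 6, char 'd'): match length 0
  offset=3 (pos 5, char 'e'): match length 2
  offset=4 (pos 4, char 'd'): match length 0
  offset=5 (pos 3, char 'd'): match length 0
  offset=6 (pos 2, char 'e'): match length 2
  offset=7 (pos 1, char 'e'): match length 1
  offset=8 (pos 0, char 'a'): match length 0
Longest match has length 2, found at offsets 3, 6; take the smallest, offset 3.
next_char = character at position 8 + 2 = 10 -> 'd'

Best match: offset=3, length=2 (matching 'ed' starting at position 5)
LZ77 triple: (3, 2, 'd')


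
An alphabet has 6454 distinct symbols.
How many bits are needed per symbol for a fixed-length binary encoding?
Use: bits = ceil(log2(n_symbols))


log2(6454) = 12.656
Bracket: 2^12 = 4096 < 6454 <= 2^13 = 8192
So ceil(log2(6454)) = 13

bits = ceil(log2(6454)) = ceil(12.656) = 13 bits


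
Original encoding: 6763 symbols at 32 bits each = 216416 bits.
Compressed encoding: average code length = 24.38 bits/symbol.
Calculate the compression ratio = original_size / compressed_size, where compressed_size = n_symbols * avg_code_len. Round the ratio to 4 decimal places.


original_size = n_symbols * orig_bits = 6763 * 32 = 216416 bits
compressed_size = n_symbols * avg_code_len = 6763 * 24.38 = 164881.94 bits
ratio = original_size / compressed_size = 216416 / 164881.94 = 1.3126

Compression ratio = 1.3126


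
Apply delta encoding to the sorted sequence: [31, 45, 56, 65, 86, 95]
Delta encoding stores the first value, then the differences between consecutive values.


First value: 31
Deltas:
  45 - 31 = 14
  56 - 45 = 11
  65 - 56 = 9
  86 - 65 = 21
  95 - 86 = 9


Delta encoded: [31, 14, 11, 9, 21, 9]


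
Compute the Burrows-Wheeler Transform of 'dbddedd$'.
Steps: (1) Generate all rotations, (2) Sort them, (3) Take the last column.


Rotations (sorted):
  0: $dbddedd -> last char: d
  1: bddedd$d -> last char: d
  2: d$dbdded -> last char: d
  3: dbddedd$ -> last char: $
  4: dd$dbdde -> last char: e
  5: ddedd$db -> last char: b
  6: dedd$dbd -> last char: d
  7: edd$dbdd -> last char: d


BWT = ddd$ebdd


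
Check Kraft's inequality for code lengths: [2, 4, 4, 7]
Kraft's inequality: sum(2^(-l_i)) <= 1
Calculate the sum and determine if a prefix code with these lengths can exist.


Sum = 2^(-2) + 2^(-4) + 2^(-4) + 2^(-7)
    = 0.25 + 0.0625 + 0.0625 + 0.0078125
    = 49/128 = 0.3828125
Since 0.3828125 <= 1, Kraft's inequality IS satisfied.
A prefix code with these lengths CAN exist.

Kraft sum = 0.3828125. Satisfied.


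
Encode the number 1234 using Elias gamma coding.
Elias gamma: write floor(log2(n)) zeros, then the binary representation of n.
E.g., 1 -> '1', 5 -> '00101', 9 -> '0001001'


num_bits = floor(log2(1234)) + 1 = 11
leading_zeros = num_bits - 1 = 10
binary(1234) = 10011010010

Elias gamma(1234) = '0000000000' + '10011010010' = 000000000010011010010 (21 bits)


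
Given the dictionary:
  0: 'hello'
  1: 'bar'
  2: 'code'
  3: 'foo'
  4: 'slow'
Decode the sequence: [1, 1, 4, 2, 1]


Look up each index in the dictionary:
  1 -> 'bar'
  1 -> 'bar'
  4 -> 'slow'
  2 -> 'code'
  1 -> 'bar'

Decoded: "bar bar slow code bar"


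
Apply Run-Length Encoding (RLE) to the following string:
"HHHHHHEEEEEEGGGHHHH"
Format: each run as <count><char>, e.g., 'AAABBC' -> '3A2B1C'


Scanning runs left to right:
  i=0: run of 'H' x 6 -> '6H'
  i=6: run of 'E' x 6 -> '6E'
  i=12: run of 'G' x 3 -> '3G'
  i=15: run of 'H' x 4 -> '4H'

RLE = 6H6E3G4H


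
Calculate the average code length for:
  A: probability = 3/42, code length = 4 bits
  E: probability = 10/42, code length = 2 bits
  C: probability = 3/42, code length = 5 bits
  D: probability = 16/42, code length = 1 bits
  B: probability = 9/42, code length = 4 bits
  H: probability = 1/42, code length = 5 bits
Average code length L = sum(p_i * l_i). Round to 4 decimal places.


Weighted contributions p_i * l_i:
  A: (3/42) * 4 = 12/42
  E: (10/42) * 2 = 20/42
  C: (3/42) * 5 = 15/42
  D: (16/42) * 1 = 16/42
  B: (9/42) * 4 = 36/42
  H: (1/42) * 5 = 5/42
Sum = (12 + 20 + 15 + 16 + 36 + 5)/42 = 104/42

L = 104/42 = 2.4762 bits/symbol


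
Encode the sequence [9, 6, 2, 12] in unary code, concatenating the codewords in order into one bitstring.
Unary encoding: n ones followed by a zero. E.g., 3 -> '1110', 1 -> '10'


Encode each number as n ones followed by a terminating 0:
  9 -> 1111111110 (10 bits)
  6 -> 1111110 (7 bits)
  2 -> 110 (3 bits)
  12 -> 1111111111110 (13 bits)
Total length = 10 + 7 + 3 + 13 = 33 bits.

Unary([9, 6, 2, 12]) = 111111111011111101101111111111110 (33 bits)


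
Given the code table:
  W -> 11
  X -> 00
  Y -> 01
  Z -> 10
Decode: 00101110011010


Decoding:
00 -> X
10 -> Z
11 -> W
10 -> Z
01 -> Y
10 -> Z
10 -> Z


Result: XZWZYZZ


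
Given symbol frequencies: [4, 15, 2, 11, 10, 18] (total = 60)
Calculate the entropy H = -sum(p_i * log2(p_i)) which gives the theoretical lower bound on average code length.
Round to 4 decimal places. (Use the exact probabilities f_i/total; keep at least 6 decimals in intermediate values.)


Per-symbol terms -p_i * log2(p_i) with p_i = f_i/60:
  p = 4/60 = 0.066667: log2(p) = -3.906891, -p*log2(p) = 0.260459
  p = 15/60 = 0.250000: log2(p) = -2.000000, -p*log2(p) = 0.500000
  p = 2/60 = 0.033333: log2(p) = -4.906891, -p*log2(p) = 0.163563
  p = 11/60 = 0.183333: log2(p) = -2.447459, -p*log2(p) = 0.448701
  p = 10/60 = 0.166667: log2(p) = -2.584963, -p*log2(p) = 0.430827
  p = 18/60 = 0.300000: log2(p) = -1.736966, -p*log2(p) = 0.521090
H = 0.260459 + 0.500000 + 0.163563 + 0.448701 + 0.430827 + 0.521090 = 2.324640

H = 2.3246 bits/symbol


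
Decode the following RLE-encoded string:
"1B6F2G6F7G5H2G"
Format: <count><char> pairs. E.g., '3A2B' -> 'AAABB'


Expanding each <count><char> pair:
  1B -> 'B'
  6F -> 'FFFFFF'
  2G -> 'GG'
  6F -> 'FFFFFF'
  7G -> 'GGGGGGG'
  5H -> 'HHHHH'
  2G -> 'GG'

Decoded = BFFFFFFGGFFFFFFGGGGGGGHHHHHGG


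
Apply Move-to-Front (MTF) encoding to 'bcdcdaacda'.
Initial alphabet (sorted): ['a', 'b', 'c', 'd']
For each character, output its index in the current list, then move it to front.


MTF encoding:
'b': index 1 in ['a', 'b', 'c', 'd'] -> ['b', 'a', 'c', 'd']
'c': index 2 in ['b', 'a', 'c', 'd'] -> ['c', 'b', 'a', 'd']
'd': index 3 in ['c', 'b', 'a', 'd'] -> ['d', 'c', 'b', 'a']
'c': index 1 in ['d', 'c', 'b', 'a'] -> ['c', 'd', 'b', 'a']
'd': index 1 in ['c', 'd', 'b', 'a'] -> ['d', 'c', 'b', 'a']
'a': index 3 in ['d', 'c', 'b', 'a'] -> ['a', 'd', 'c', 'b']
'a': index 0 in ['a', 'd', 'c', 'b'] -> ['a', 'd', 'c', 'b']
'c': index 2 in ['a', 'd', 'c', 'b'] -> ['c', 'a', 'd', 'b']
'd': index 2 in ['c', 'a', 'd', 'b'] -> ['d', 'c', 'a', 'b']
'a': index 2 in ['d', 'c', 'a', 'b'] -> ['a', 'd', 'c', 'b']


Output: [1, 2, 3, 1, 1, 3, 0, 2, 2, 2]


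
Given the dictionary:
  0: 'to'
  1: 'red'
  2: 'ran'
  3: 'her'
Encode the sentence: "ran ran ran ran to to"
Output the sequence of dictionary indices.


Look up each word in the dictionary:
  'ran' -> 2
  'ran' -> 2
  'ran' -> 2
  'ran' -> 2
  'to' -> 0
  'to' -> 0

Encoded: [2, 2, 2, 2, 0, 0]


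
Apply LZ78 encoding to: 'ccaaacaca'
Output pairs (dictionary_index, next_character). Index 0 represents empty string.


LZ78 encoding steps:
Dictionary: {0: ''}
Step 1: w='' (idx 0), next='c' -> output (0, 'c'), add 'c' as idx 1
Step 2: w='c' (idx 1), next='a' -> output (1, 'a'), add 'ca' as idx 2
Step 3: w='' (idx 0), next='a' -> output (0, 'a'), add 'a' as idx 3
Step 4: w='a' (idx 3), next='c' -> output (3, 'c'), add 'ac' as idx 4
Step 5: w='ac' (idx 4), next='a' -> output (4, 'a'), add 'aca' as idx 5


Encoded: [(0, 'c'), (1, 'a'), (0, 'a'), (3, 'c'), (4, 'a')]


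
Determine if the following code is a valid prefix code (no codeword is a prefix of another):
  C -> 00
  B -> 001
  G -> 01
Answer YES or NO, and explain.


Checking each pair (does one codeword prefix another?):
  C='00' vs B='001': prefix -- VIOLATION

NO -- this is NOT a valid prefix code. C (00) is a prefix of B (001).


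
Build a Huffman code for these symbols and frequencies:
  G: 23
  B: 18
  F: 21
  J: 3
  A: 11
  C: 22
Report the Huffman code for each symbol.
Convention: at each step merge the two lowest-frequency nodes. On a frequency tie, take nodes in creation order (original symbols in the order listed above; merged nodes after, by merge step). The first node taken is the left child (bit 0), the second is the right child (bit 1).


Huffman tree construction:
Step 1: Merge J(3) + A(11) = 14
Step 2: Merge (J+A)(14) + B(18) = 32
Step 3: Merge F(21) + C(22) = 43
Step 4: Merge G(23) + ((J+A)+B)(32) = 55
Step 5: Merge (F+C)(43) + (G+((J+A)+B))(55) = 98
Read each symbol's code off the tree from the root (left child = 0, right child = 1).

Codes:
  G: 10 (length 2)
  B: 111 (length 3)
  F: 00 (length 2)
  J: 1100 (length 4)
  A: 1101 (length 4)
  C: 01 (length 2)
Average code length: 242/98 = 2.4694 bits/symbol


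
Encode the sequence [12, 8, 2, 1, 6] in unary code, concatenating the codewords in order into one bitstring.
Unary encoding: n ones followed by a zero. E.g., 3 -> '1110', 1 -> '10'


Encode each number as n ones followed by a terminating 0:
  12 -> 1111111111110 (13 bits)
  8 -> 111111110 (9 bits)
  2 -> 110 (3 bits)
  1 -> 10 (2 bits)
  6 -> 1111110 (7 bits)
Total length = 13 + 9 + 3 + 2 + 7 = 34 bits.

Unary([12, 8, 2, 1, 6]) = 1111111111110111111110110101111110 (34 bits)


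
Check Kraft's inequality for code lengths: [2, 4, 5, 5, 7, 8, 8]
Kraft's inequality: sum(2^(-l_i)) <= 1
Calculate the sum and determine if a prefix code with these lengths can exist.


Sum = 2^(-2) + 2^(-4) + 2^(-5) + 2^(-5) + 2^(-7) + 2^(-8) + 2^(-8)
    = 0.25 + 0.0625 + 0.03125 + 0.03125 + 0.0078125 + 0.00390625 + 0.00390625
    = 100/256 = 0.390625
Since 0.390625 <= 1, Kraft's inequality IS satisfied.
A prefix code with these lengths CAN exist.

Kraft sum = 0.390625. Satisfied.


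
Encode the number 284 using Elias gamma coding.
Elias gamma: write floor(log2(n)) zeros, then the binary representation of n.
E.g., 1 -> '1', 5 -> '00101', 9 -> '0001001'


num_bits = floor(log2(284)) + 1 = 9
leading_zeros = num_bits - 1 = 8
binary(284) = 100011100

Elias gamma(284) = '00000000' + '100011100' = 00000000100011100 (17 bits)


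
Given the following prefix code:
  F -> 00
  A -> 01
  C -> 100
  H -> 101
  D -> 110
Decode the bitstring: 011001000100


Decoding step by step:
Bits 01 -> A
Bits 100 -> C
Bits 100 -> C
Bits 01 -> A
Bits 00 -> F


Decoded message: ACCAF


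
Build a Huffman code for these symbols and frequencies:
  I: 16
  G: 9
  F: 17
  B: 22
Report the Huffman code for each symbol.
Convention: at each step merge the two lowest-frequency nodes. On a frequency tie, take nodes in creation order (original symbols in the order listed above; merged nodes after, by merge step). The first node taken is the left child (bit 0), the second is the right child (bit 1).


Huffman tree construction:
Step 1: Merge G(9) + I(16) = 25
Step 2: Merge F(17) + B(22) = 39
Step 3: Merge (G+I)(25) + (F+B)(39) = 64
Read each symbol's code off the tree from the root (left child = 0, right child = 1).

Codes:
  I: 01 (length 2)
  G: 00 (length 2)
  F: 10 (length 2)
  B: 11 (length 2)
Average code length: 128/64 = 2.0000 bits/symbol


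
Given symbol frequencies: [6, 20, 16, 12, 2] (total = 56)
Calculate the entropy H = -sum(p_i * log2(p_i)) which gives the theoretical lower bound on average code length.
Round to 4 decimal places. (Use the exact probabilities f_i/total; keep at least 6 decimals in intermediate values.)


Per-symbol terms -p_i * log2(p_i) with p_i = f_i/56:
  p = 6/56 = 0.107143: log2(p) = -3.222392, -p*log2(p) = 0.345256
  p = 20/56 = 0.357143: log2(p) = -1.485427, -p*log2(p) = 0.530510
  p = 16/56 = 0.285714: log2(p) = -1.807355, -p*log2(p) = 0.516387
  p = 12/56 = 0.214286: log2(p) = -2.222392, -p*log2(p) = 0.476227
  p = 2/56 = 0.035714: log2(p) = -4.807355, -p*log2(p) = 0.171691
H = 0.345256 + 0.530510 + 0.516387 + 0.476227 + 0.171691 = 2.040071

H = 2.0401 bits/symbol


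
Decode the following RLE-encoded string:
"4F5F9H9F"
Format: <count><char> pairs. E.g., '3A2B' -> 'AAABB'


Expanding each <count><char> pair:
  4F -> 'FFFF'
  5F -> 'FFFFF'
  9H -> 'HHHHHHHHH'
  9F -> 'FFFFFFFFF'

Decoded = FFFFFFFFFHHHHHHHHHFFFFFFFFF


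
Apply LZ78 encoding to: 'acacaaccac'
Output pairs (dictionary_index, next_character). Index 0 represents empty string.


LZ78 encoding steps:
Dictionary: {0: ''}
Step 1: w='' (idx 0), next='a' -> output (0, 'a'), add 'a' as idx 1
Step 2: w='' (idx 0), next='c' -> output (0, 'c'), add 'c' as idx 2
Step 3: w='a' (idx 1), next='c' -> output (1, 'c'), add 'ac' as idx 3
Step 4: w='a' (idx 1), next='a' -> output (1, 'a'), add 'aa' as idx 4
Step 5: w='c' (idx 2), next='c' -> output (2, 'c'), add 'cc' as idx 5
Step 6: w='ac' (idx 3), end of input -> output (3, '')


Encoded: [(0, 'a'), (0, 'c'), (1, 'c'), (1, 'a'), (2, 'c'), (3, '')]


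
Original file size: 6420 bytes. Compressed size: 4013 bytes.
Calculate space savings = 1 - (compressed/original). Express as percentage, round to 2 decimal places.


ratio = compressed/original = 4013/6420 = 0.625078
savings = 1 - ratio = 1 - 0.625078 = 0.374922
as a percentage: 0.374922 * 100 = 37.49%

Space savings = 1 - 4013/6420 = 37.49%


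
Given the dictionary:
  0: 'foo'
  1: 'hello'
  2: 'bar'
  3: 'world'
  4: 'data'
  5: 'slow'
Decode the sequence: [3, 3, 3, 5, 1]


Look up each index in the dictionary:
  3 -> 'world'
  3 -> 'world'
  3 -> 'world'
  5 -> 'slow'
  1 -> 'hello'

Decoded: "world world world slow hello"


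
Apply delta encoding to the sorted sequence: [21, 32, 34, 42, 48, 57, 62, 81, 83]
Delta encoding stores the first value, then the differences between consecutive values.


First value: 21
Deltas:
  32 - 21 = 11
  34 - 32 = 2
  42 - 34 = 8
  48 - 42 = 6
  57 - 48 = 9
  62 - 57 = 5
  81 - 62 = 19
  83 - 81 = 2


Delta encoded: [21, 11, 2, 8, 6, 9, 5, 19, 2]


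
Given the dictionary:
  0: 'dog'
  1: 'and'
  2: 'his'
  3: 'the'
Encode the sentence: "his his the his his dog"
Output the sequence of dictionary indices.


Look up each word in the dictionary:
  'his' -> 2
  'his' -> 2
  'the' -> 3
  'his' -> 2
  'his' -> 2
  'dog' -> 0

Encoded: [2, 2, 3, 2, 2, 0]


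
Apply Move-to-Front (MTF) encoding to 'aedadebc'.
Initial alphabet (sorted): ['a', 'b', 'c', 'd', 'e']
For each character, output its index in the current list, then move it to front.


MTF encoding:
'a': index 0 in ['a', 'b', 'c', 'd', 'e'] -> ['a', 'b', 'c', 'd', 'e']
'e': index 4 in ['a', 'b', 'c', 'd', 'e'] -> ['e', 'a', 'b', 'c', 'd']
'd': index 4 in ['e', 'a', 'b', 'c', 'd'] -> ['d', 'e', 'a', 'b', 'c']
'a': index 2 in ['d', 'e', 'a', 'b', 'c'] -> ['a', 'd', 'e', 'b', 'c']
'd': index 1 in ['a', 'd', 'e', 'b', 'c'] -> ['d', 'a', 'e', 'b', 'c']
'e': index 2 in ['d', 'a', 'e', 'b', 'c'] -> ['e', 'd', 'a', 'b', 'c']
'b': index 3 in ['e', 'd', 'a', 'b', 'c'] -> ['b', 'e', 'd', 'a', 'c']
'c': index 4 in ['b', 'e', 'd', 'a', 'c'] -> ['c', 'b', 'e', 'd', 'a']


Output: [0, 4, 4, 2, 1, 2, 3, 4]


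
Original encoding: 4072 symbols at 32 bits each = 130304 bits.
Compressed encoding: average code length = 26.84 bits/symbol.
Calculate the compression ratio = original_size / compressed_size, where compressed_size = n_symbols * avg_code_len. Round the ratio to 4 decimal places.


original_size = n_symbols * orig_bits = 4072 * 32 = 130304 bits
compressed_size = n_symbols * avg_code_len = 4072 * 26.84 = 109292.48 bits
ratio = original_size / compressed_size = 130304 / 109292.48 = 1.1923

Compression ratio = 1.1923


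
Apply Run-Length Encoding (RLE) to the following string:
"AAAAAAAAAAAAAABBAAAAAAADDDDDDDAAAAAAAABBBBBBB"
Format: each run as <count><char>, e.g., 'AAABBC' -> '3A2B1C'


Scanning runs left to right:
  i=0: run of 'A' x 14 -> '14A'
  i=14: run of 'B' x 2 -> '2B'
  i=16: run of 'A' x 7 -> '7A'
  i=23: run of 'D' x 7 -> '7D'
  i=30: run of 'A' x 8 -> '8A'
  i=38: run of 'B' x 7 -> '7B'

RLE = 14A2B7A7D8A7B


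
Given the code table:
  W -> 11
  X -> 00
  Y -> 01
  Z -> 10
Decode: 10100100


Decoding:
10 -> Z
10 -> Z
01 -> Y
00 -> X


Result: ZZYX


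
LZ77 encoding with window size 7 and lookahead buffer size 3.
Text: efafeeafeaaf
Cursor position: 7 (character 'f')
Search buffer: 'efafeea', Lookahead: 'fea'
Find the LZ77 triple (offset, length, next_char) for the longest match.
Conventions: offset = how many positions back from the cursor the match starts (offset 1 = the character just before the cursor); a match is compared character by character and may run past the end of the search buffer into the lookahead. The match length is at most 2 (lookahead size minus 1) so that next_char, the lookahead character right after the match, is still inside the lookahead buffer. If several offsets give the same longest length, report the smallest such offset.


Try each offset into the search buffer:
  offset=1 (pos 6, char 'a'): match length 0
  offset=2 (pos 5, char 'e'): match length 0
  offset=3 (pos 4, char 'e'): match length 0
  offset=4 (pos 3, char 'f'): match length 2
  offset=5 (pos 2, char 'a'): match length 0
  offset=6 (pos 1, char 'f'): match length 1
  offset=7 (pos 0, char 'e'): match length 0
Longest match has length 2 at offset 4.
next_char = character at position 7 + 2 = 9 -> 'a'

Best match: offset=4, length=2 (matching 'fe' starting at position 3)
LZ77 triple: (4, 2, 'a')


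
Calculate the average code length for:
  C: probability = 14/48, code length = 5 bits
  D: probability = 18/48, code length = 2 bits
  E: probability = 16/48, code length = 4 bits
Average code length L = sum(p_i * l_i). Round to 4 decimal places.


Weighted contributions p_i * l_i:
  C: (14/48) * 5 = 70/48
  D: (18/48) * 2 = 36/48
  E: (16/48) * 4 = 64/48
Sum = (70 + 36 + 64)/48 = 170/48

L = 170/48 = 3.5417 bits/symbol


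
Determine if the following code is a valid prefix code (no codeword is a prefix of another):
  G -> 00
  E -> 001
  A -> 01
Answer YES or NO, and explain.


Checking each pair (does one codeword prefix another?):
  G='00' vs E='001': prefix -- VIOLATION

NO -- this is NOT a valid prefix code. G (00) is a prefix of E (001).


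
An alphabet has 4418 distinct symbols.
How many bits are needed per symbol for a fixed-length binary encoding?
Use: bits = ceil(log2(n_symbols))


log2(4418) = 12.1092
Bracket: 2^12 = 4096 < 4418 <= 2^13 = 8192
So ceil(log2(4418)) = 13

bits = ceil(log2(4418)) = ceil(12.1092) = 13 bits


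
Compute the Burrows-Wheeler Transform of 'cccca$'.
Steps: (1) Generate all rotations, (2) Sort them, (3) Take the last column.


Rotations (sorted):
  0: $cccca -> last char: a
  1: a$cccc -> last char: c
  2: ca$ccc -> last char: c
  3: cca$cc -> last char: c
  4: ccca$c -> last char: c
  5: cccca$ -> last char: $


BWT = acccc$


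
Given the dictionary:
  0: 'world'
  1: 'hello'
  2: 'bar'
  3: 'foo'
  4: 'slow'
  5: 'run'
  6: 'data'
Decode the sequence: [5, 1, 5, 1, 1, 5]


Look up each index in the dictionary:
  5 -> 'run'
  1 -> 'hello'
  5 -> 'run'
  1 -> 'hello'
  1 -> 'hello'
  5 -> 'run'

Decoded: "run hello run hello hello run"


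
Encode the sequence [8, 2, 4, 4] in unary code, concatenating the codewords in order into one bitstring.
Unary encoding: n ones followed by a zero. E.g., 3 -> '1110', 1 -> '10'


Encode each number as n ones followed by a terminating 0:
  8 -> 111111110 (9 bits)
  2 -> 110 (3 bits)
  4 -> 11110 (5 bits)
  4 -> 11110 (5 bits)
Total length = 9 + 3 + 5 + 5 = 22 bits.

Unary([8, 2, 4, 4]) = 1111111101101111011110 (22 bits)


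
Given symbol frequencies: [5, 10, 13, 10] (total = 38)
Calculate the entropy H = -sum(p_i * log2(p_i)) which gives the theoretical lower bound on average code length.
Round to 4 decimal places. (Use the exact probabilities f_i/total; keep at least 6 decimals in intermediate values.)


Per-symbol terms -p_i * log2(p_i) with p_i = f_i/38:
  p = 5/38 = 0.131579: log2(p) = -2.925999, -p*log2(p) = 0.385000
  p = 10/38 = 0.263158: log2(p) = -1.925999, -p*log2(p) = 0.506842
  p = 13/38 = 0.342105: log2(p) = -1.547488, -p*log2(p) = 0.529404
  p = 10/38 = 0.263158: log2(p) = -1.925999, -p*log2(p) = 0.506842
H = 0.385000 + 0.506842 + 0.529404 + 0.506842 = 1.928088

H = 1.9281 bits/symbol


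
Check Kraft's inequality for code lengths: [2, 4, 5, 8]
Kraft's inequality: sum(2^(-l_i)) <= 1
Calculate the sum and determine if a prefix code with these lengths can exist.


Sum = 2^(-2) + 2^(-4) + 2^(-5) + 2^(-8)
    = 0.25 + 0.0625 + 0.03125 + 0.00390625
    = 89/256 = 0.34765625
Since 0.34765625 <= 1, Kraft's inequality IS satisfied.
A prefix code with these lengths CAN exist.

Kraft sum = 0.34765625. Satisfied.


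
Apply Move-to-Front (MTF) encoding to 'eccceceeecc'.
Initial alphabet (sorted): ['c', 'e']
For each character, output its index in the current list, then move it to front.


MTF encoding:
'e': index 1 in ['c', 'e'] -> ['e', 'c']
'c': index 1 in ['e', 'c'] -> ['c', 'e']
'c': index 0 in ['c', 'e'] -> ['c', 'e']
'c': index 0 in ['c', 'e'] -> ['c', 'e']
'e': index 1 in ['c', 'e'] -> ['e', 'c']
'c': index 1 in ['e', 'c'] -> ['c', 'e']
'e': index 1 in ['c', 'e'] -> ['e', 'c']
'e': index 0 in ['e', 'c'] -> ['e', 'c']
'e': index 0 in ['e', 'c'] -> ['e', 'c']
'c': index 1 in ['e', 'c'] -> ['c', 'e']
'c': index 0 in ['c', 'e'] -> ['c', 'e']


Output: [1, 1, 0, 0, 1, 1, 1, 0, 0, 1, 0]
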